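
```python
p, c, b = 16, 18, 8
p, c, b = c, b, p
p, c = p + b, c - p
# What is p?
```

Trace:
`p, c, b = 16, 18, 8` → p = 16; c = 18; b = 8
`p, c, b = c, b, p` → p = 18; c = 8; b = 16
`p, c = p + b, c - p` → p = 34; c = -10
So p = 34

Answer: 34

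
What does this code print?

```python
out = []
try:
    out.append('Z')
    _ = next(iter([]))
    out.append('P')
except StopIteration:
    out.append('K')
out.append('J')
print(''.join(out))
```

Execution trace: 'Z' (try body) → 'K' (except StopIteration) → 'J' (after the try/except). Output: ZKJ

Answer: ZKJ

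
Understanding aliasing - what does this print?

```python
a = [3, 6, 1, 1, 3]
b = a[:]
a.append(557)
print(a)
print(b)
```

Key concept: slice [:] creates copy.
Step by step:
`a = [3, 6, 1, 1, 3]` → a = [3, 6, 1, 1, 3]
`b = a[:]` → b = [3, 6, 1, 1, 3]
`a.append(557)` → a = [3, 6, 1, 1, 3, 557]
`print(a)` → prints [3, 6, 1, 1, 3, 557]
`print(b)` → prints [3, 6, 1, 1, 3]

Answer:
[3, 6, 1, 1, 3, 557]
[3, 6, 1, 1, 3]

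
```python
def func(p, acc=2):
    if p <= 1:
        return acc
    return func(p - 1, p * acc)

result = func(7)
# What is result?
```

Accumulator trace (n, acc): (7, 2) -> (6, 14) -> (5, 84) -> (4, 420) -> (3, 1680) -> (2, 5040) -> (1, 10080) -> return 10080

Answer: 10080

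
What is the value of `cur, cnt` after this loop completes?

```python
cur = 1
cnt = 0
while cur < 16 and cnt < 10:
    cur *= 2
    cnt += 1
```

Double until >= 16 or 10 iterations
`cur, cnt` takes the values: (1, 0) → (2, 0) → (2, 1) → (4, 1) → (4, 2) → (8, 2) → (8, 3) → (16, 3) → (16, 4)

Answer: 16, 4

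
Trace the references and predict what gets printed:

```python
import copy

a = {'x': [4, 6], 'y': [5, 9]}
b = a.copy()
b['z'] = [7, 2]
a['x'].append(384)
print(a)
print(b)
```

Key concept: shallow copy of dict with mutable values.
Step by step:
`a = {'x': [4, 6], 'y': [5, 9]}` → a = {'x': [4, 6], 'y': [5, 9]}
`b = a.copy()` → b = {'x': [4, 6], 'y': [5, 9]}
`b['z'] = [7, 2]` → b = {'x': [4, 6], 'y': [5, 9], 'z': [7, 2]}
`a['x'].append(384)` → a = {'x': [4, 6, 384], 'y': [5, 9]}; b = {'x': [4, 6, 384], 'y': [5, 9], 'z': [7, 2]}
`print(a)` → prints {'x': [4, 6, 384], 'y': [5, 9]}
`print(b)` → prints {'x': [4, 6, 384], 'y': [5, 9], 'z': [7, 2]}

Answer:
{'x': [4, 6, 384], 'y': [5, 9]}
{'x': [4, 6, 384], 'y': [5, 9], 'z': [7, 2]}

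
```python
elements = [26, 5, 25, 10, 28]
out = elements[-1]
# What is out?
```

Trace:
`elements = [26, 5, 25, 10, 28]` → elements = [26, 5, 25, 10, 28]
`out = elements[-1]` → out = 28
So out = 28

Answer: 28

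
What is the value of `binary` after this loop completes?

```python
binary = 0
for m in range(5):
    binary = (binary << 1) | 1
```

Build 5 consecutive 1-bits: 0b11111
`binary` takes the values: 0 → 1 → 3 → 7 → 15 → 31

Answer: 31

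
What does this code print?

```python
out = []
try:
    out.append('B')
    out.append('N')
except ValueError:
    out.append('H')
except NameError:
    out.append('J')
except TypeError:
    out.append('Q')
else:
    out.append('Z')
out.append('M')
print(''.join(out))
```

Execution trace: 'B' (try body) → 'N' (try body, no exception) → 'Z' (else) → 'M' (after the try/except). Output: BNZM

Answer: BNZM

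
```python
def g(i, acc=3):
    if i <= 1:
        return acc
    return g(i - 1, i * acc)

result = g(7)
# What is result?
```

Accumulator trace (n, acc): (7, 3) -> (6, 21) -> (5, 126) -> (4, 630) -> (3, 2520) -> (2, 7560) -> (1, 15120) -> return 15120

Answer: 15120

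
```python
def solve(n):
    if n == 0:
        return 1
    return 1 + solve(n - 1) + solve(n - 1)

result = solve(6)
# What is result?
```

solve(n) = 1 + 2·solve(n-1), solve(0)=1. Closed form: (1+1)·2^6 - 1 = 127.

Answer: 127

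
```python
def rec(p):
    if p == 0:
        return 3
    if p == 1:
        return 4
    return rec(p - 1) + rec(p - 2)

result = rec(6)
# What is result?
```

Build up from base cases: rec(0)=3, rec(1)=4, rec(2)=7, rec(3)=11, rec(4)=18, rec(5)=29, rec(6)=47

Answer: 47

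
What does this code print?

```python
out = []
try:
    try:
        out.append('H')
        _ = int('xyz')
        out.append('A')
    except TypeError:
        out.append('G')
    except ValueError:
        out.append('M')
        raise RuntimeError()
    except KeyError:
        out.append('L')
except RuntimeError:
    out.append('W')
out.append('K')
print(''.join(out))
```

Execution trace: 'H' (inner try body) → 'M' (inner except ValueError) → 'W' (outer except RuntimeError) → 'K' (after the try/except). Output: HMWK

Answer: HMWK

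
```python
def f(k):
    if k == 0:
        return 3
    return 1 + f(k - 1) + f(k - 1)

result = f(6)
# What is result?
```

f(k) = 1 + 2·f(k-1), f(0)=3. Closed form: (3+1)·2^6 - 1 = 255.

Answer: 255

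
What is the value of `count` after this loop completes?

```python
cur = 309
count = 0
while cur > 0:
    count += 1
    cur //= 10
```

Count digits by repeated division by 10
`count` takes the values: 0 → 1 → 2 → 3

Answer: 3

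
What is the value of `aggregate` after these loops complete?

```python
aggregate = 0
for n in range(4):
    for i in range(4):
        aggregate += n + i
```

Sum of all n+i for n,i in 4x4
`aggregate` takes the values: 0 → 1 → 3 → 6 → 7 → 9 → 12 → 16 → 18 → 21 → 25 → 30 → 33 → 37 → 42 → 48

Answer: 48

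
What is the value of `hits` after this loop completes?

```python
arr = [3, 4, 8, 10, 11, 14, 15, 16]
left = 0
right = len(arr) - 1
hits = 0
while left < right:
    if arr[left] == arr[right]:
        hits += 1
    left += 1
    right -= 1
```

Count matching pairs from ends
`hits` takes the values: 0

Answer: 0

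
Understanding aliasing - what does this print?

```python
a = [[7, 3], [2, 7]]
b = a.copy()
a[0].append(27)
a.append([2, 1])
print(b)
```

Key concept: shallow copy with nested lists.
Step by step:
`a = [[7, 3], [2, 7]]` → a = [[7, 3], [2, 7]]
`b = a.copy()` → b = [[7, 3], [2, 7]]
`a[0].append(27)` → a = [[7, 3, 27], [2, 7]]; b = [[7, 3, 27], [2, 7]]
`a.append([2, 1])` → a = [[7, 3, 27], [2, 7], [2, 1]]
`print(b)` → prints [[7, 3, 27], [2, 7]]

Answer: [[7, 3, 27], [2, 7]]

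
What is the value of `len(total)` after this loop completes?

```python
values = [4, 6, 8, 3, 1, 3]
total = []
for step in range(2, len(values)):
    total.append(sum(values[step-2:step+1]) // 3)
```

Number of 3-element averages
`total` takes the values: [] → [6] → [6, 5] → [6, 5, 4] → [6, 5, 4, 2]
So `len(total)` = 4

Answer: 4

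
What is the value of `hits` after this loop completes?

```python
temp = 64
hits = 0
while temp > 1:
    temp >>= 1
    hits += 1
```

Count right shifts until 1
`hits` takes the values: 0 → 1 → 2 → 3 → 4 → 5 → 6

Answer: 6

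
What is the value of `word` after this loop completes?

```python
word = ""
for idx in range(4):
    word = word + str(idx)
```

Concatenate digits 0 to 3
`word` takes the values: "" → "0" → "01" → "012" → "0123"

Answer: "0123"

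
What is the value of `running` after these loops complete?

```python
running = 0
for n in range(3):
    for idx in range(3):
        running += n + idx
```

Sum of all n+idx for n,idx in 3x3
`running` takes the values: 0 → 1 → 3 → 4 → 6 → 9 → 11 → 14 → 18

Answer: 18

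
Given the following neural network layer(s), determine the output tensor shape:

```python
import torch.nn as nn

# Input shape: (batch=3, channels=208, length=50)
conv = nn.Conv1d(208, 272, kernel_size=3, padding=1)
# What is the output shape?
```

Input: (3, 208, 50) -> Output: (3, 272, 50)

Answer: (3, 272, 50)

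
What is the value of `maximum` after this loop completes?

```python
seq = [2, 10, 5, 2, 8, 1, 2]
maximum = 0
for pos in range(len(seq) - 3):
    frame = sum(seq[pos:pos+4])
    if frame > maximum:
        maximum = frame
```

Max sum of 4-element window in [2, 10, 5, 2, 8, 1, 2]
`maximum` takes the values: 0 → 19 → 25

Answer: 25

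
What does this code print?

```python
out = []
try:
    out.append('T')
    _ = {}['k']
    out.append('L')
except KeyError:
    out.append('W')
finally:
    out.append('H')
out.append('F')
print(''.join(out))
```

Execution trace: 'T' (try body) → 'W' (except KeyError) → 'H' (finally) → 'F' (after the try/except). Output: TWHF

Answer: TWHF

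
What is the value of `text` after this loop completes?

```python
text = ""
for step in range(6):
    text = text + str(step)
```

Concatenate digits 0 to 5
`text` takes the values: "" → "0" → "01" → "012" → "0123" → "01234" → "012345"

Answer: "012345"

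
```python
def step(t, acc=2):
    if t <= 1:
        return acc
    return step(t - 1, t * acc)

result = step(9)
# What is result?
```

Accumulator trace (n, acc): (9, 2) -> (8, 18) -> (7, 144) -> (6, 1008) -> (5, 6048) -> (4, 30240) -> (3, 120960) -> (2, 362880) -> (1, 725760) -> return 725760

Answer: 725760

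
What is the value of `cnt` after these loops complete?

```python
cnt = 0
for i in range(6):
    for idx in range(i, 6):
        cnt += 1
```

Upper triangle: 6 + 5 + ... + 1
`cnt` takes the values: 0 → 1 → 2 → 3 → 4 → 5 → 6 → 7 → 8 → 9 → 10 → 11 → 12 → 13 → 14 → 15 → 16 → 17 → 18 → 19 → 20 → 21

Answer: 21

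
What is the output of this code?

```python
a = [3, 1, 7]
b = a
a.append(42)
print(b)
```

Key concept: basic list aliasing.
Step by step:
`a = [3, 1, 7]` → a = [3, 1, 7]
`b = a` → b = [3, 1, 7] (same object as a)
`a.append(42)` → a = [3, 1, 7, 42] (same object as b); b = [3, 1, 7, 42] (same object as a)
`print(b)` → prints [3, 1, 7, 42]

Answer: [3, 1, 7, 42]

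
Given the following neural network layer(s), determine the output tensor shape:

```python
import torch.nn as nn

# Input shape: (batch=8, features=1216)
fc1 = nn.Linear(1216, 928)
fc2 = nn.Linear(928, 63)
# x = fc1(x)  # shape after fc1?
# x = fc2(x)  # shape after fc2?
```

Input: (8, 1216) -> after fc1: (8, 928) -> Output: (8, 63)

Answer: (8, 63)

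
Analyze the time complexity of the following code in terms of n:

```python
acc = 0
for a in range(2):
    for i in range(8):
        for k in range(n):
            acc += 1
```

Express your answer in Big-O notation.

Each loop level contributes: 1 × 1 × n. Multiplying the contributions gives O(n).

Answer: O(n)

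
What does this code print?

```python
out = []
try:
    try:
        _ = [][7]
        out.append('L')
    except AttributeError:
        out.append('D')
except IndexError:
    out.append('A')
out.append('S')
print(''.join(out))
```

Execution trace: 'A' (outer except IndexError) → 'S' (after the try/except). Output: AS

Answer: AS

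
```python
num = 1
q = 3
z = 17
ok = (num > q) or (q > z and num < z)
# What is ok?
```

Trace:
`num = 1` → num = 1
`q = 3` → q = 3
`z = 17` → z = 17
`ok = (num > q) or (q > z and num < z)` → ok = False
So ok = False

Answer: False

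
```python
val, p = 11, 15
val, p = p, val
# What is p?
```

Trace:
`val, p = 11, 15` → val = 11; p = 15
`val, p = p, val` → val = 15; p = 11
So p = 11

Answer: 11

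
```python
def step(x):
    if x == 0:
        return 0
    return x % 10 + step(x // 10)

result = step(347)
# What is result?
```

Sum of digits of 347: 7 + 4 + 3 = 14

Answer: 14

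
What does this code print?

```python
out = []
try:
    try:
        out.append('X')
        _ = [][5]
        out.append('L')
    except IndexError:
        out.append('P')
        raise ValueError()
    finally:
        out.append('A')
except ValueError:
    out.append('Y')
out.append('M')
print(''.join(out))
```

Execution trace: 'X' (inner try body) → 'P' (inner except IndexError) → 'A' (inner finally) → 'Y' (outer except ValueError) → 'M' (after the try/except). Output: XPAYM

Answer: XPAYM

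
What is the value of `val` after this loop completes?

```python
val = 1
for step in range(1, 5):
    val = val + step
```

Start at 1, add 1 through 4
`val` takes the values: 1 → 2 → 4 → 7 → 11

Answer: 11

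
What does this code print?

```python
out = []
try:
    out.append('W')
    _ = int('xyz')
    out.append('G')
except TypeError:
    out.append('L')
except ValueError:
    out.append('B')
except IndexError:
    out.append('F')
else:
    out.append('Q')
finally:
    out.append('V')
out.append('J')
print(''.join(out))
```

Execution trace: 'W' (try body) → 'B' (except ValueError) → 'V' (finally) → 'J' (after the try/except). Output: WBVJ

Answer: WBVJ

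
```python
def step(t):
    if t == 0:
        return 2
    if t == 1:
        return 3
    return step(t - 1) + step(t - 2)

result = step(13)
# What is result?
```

Build up from base cases: step(0)=2, step(1)=3, step(2)=5, step(3)=8, step(4)=13, step(5)=21, step(6)=34, ..., step(13)=987

Answer: 987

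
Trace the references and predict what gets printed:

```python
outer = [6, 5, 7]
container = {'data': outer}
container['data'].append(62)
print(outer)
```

Key concept: dict holds reference to list.
Step by step:
`outer = [6, 5, 7]` → outer = [6, 5, 7]
`container = {'data': outer}` → container = {'data': [6, 5, 7]}
`container['data'].append(62)` → outer = [6, 5, 7, 62]; container = {'data': [6, 5, 7, 62]}
`print(outer)` → prints [6, 5, 7, 62]

Answer: [6, 5, 7, 62]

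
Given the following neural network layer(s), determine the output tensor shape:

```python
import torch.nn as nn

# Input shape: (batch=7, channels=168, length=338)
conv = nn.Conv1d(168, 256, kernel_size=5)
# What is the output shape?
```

Input: (7, 168, 338) -> Output: (7, 256, 334)

Answer: (7, 256, 334)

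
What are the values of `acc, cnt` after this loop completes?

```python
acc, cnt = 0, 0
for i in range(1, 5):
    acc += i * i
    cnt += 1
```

Sum of squares and count
`acc, cnt` takes the values: (0, 0) → (1, 0) → (1, 1) → (5, 1) → (5, 2) → (14, 2) → (14, 3) → (30, 3) → (30, 4)

Answer: 30, 4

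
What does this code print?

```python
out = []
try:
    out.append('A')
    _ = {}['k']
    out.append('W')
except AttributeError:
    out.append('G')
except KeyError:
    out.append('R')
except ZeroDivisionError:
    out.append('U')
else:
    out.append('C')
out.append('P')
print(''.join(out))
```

Execution trace: 'A' (try body) → 'R' (except KeyError) → 'P' (after the try/except). Output: ARP

Answer: ARP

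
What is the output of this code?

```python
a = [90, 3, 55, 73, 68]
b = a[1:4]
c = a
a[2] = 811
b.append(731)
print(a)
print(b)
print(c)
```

Key concept: slice vs alias.
Step by step:
`a = [90, 3, 55, 73, 68]` → a = [90, 3, 55, 73, 68]
`b = a[1:4]` → b = [3, 55, 73]
`c = a` → c = [90, 3, 55, 73, 68] (same object as a)
`a[2] = 811` → a = [90, 3, 811, 73, 68] (same object as c); c = [90, 3, 811, 73, 68] (same object as a)
`b.append(731)` → b = [3, 55, 73, 731]
`print(a)` → prints [90, 3, 811, 73, 68]
`print(b)` → prints [3, 55, 73, 731]
`print(c)` → prints [90, 3, 811, 73, 68]

Answer:
[90, 3, 811, 73, 68]
[3, 55, 73, 731]
[90, 3, 811, 73, 68]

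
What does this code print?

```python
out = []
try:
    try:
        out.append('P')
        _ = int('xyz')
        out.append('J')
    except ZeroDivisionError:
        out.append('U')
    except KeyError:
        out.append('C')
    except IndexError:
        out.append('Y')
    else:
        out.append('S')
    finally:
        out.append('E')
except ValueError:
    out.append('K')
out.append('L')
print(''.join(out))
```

Execution trace: 'P' (inner try body) → 'E' (inner finally) → 'K' (outer except ValueError) → 'L' (after the try/except). Output: PEKL

Answer: PEKL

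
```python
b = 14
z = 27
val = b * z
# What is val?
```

Trace:
`b = 14` → b = 14
`z = 27` → z = 27
`val = b * z` → val = 378
So val = 378

Answer: 378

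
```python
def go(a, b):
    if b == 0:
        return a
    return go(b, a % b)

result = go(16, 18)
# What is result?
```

go(16, 18) -> go(18, 16) -> go(16, 2) -> go(2, 0) -> 2

Answer: 2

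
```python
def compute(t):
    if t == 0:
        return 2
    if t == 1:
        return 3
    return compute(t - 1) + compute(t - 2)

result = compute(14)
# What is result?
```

Build up from base cases: compute(0)=2, compute(1)=3, compute(2)=5, compute(3)=8, compute(4)=13, compute(5)=21, compute(6)=34, ..., compute(14)=1597

Answer: 1597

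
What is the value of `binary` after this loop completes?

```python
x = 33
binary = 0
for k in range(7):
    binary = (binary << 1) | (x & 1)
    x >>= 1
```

Reverse lowest 7 bits of 33
`binary` takes the values: 0 → 1 → 2 → 4 → 8 → 16 → 33 → 66

Answer: 66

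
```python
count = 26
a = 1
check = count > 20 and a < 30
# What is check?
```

Trace:
`count = 26` → count = 26
`a = 1` → a = 1
`check = count > 20 and a < 30` → check = True
So check = True

Answer: True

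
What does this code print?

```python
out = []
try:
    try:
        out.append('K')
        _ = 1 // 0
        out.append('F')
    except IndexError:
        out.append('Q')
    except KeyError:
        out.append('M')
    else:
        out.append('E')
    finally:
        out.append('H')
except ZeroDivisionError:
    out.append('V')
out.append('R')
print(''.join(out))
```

Execution trace: 'K' (try body) → 'H' (finally) → 'V' (outer except ZeroDivisionError) → 'R' (after the try/except). Output: KHVR

Answer: KHVR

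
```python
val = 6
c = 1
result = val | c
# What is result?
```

Trace:
`val = 6` → val = 6
`c = 1` → c = 1
`result = val | c` → result = 7
So result = 7

Answer: 7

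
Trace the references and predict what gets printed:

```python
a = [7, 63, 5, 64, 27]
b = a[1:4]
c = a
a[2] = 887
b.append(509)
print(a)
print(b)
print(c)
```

Key concept: slice vs alias.
Step by step:
`a = [7, 63, 5, 64, 27]` → a = [7, 63, 5, 64, 27]
`b = a[1:4]` → b = [63, 5, 64]
`c = a` → c = [7, 63, 5, 64, 27] (same object as a)
`a[2] = 887` → a = [7, 63, 887, 64, 27] (same object as c); c = [7, 63, 887, 64, 27] (same object as a)
`b.append(509)` → b = [63, 5, 64, 509]
`print(a)` → prints [7, 63, 887, 64, 27]
`print(b)` → prints [63, 5, 64, 509]
`print(c)` → prints [7, 63, 887, 64, 27]

Answer:
[7, 63, 887, 64, 27]
[63, 5, 64, 509]
[7, 63, 887, 64, 27]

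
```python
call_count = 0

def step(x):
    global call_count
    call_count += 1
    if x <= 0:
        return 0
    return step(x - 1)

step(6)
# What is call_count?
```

Linear recursion stepping by 1: 7 calls from x=6 down to ≤0.

Answer: 7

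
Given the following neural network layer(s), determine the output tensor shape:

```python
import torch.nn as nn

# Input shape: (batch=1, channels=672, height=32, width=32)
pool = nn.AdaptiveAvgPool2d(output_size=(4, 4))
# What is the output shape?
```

Input: (1, 672, 32, 32) -> Output: (1, 672, 4, 4)

Answer: (1, 672, 4, 4)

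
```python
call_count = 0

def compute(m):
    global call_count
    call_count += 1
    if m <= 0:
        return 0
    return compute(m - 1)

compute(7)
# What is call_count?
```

Linear recursion stepping by 1: 8 calls from m=7 down to ≤0.

Answer: 8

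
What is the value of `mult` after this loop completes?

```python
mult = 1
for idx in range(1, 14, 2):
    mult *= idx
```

Product of 1, 3, 5, ... up to 13
`mult` takes the values: 1 → 3 → 15 → 105 → 945 → 10395 → 135135

Answer: 135135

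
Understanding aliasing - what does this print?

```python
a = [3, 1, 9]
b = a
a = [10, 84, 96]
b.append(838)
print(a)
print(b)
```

Key concept: rebinding vs mutation: a is rebound to a new list, b still points at the original.
Step by step:
`a = [3, 1, 9]` → a = [3, 1, 9]
`b = a` → b = [3, 1, 9] (same object as a)
`a = [10, 84, 96]` → a = [10, 84, 96]
`b.append(838)` → b = [3, 1, 9, 838]
`print(a)` → prints [10, 84, 96]
`print(b)` → prints [3, 1, 9, 838]

Answer:
[10, 84, 96]
[3, 1, 9, 838]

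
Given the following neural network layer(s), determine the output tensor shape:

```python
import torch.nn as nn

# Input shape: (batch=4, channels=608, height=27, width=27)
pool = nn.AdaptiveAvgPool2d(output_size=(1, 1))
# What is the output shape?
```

Input: (4, 608, 27, 27) -> Output: (4, 608, 1, 1)

Answer: (4, 608, 1, 1)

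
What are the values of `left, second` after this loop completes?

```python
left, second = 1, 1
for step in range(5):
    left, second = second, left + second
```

Fibonacci: after 5 iterations
`left, second` takes the values: (1, 1) → (1, 2) → (2, 3) → (3, 5) → (5, 8) → (8, 13)

Answer: 8, 13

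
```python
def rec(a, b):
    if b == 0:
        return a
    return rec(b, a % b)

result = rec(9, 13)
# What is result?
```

rec(9, 13) -> rec(13, 9) -> rec(9, 4) -> rec(4, 1) -> rec(1, 0) -> 1

Answer: 1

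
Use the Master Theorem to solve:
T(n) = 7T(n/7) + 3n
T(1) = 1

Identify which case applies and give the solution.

a=7, b=7, f(n)=3n. log_7(7) = 1. Since c=1 = 1, Case 2 applies: T(n) = Θ(n^log_b(a) · log n) = O(n log n).

Answer: O(n log n) - Case 2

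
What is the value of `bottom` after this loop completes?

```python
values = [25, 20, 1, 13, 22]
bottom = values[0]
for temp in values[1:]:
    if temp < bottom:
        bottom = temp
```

Minimum of [25, 20, 1, 13, 22]
`bottom` takes the values: 25 → 20 → 1

Answer: 1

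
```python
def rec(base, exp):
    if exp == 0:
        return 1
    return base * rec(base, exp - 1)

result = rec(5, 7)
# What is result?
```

rec(5, 7) = 5 * 5 * 5 * 5 * 5 * 5 * 5 = 78125

Answer: 78125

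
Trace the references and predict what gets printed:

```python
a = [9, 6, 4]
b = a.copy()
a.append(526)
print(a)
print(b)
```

Key concept: list.copy() creates independent copy.
Step by step:
`a = [9, 6, 4]` → a = [9, 6, 4]
`b = a.copy()` → b = [9, 6, 4]
`a.append(526)` → a = [9, 6, 4, 526]
`print(a)` → prints [9, 6, 4, 526]
`print(b)` → prints [9, 6, 4]

Answer:
[9, 6, 4, 526]
[9, 6, 4]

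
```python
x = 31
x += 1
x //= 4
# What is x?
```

Trace:
`x = 31` → x = 31
`x += 1` → x = 32
`x //= 4` → x = 8
So x = 8

Answer: 8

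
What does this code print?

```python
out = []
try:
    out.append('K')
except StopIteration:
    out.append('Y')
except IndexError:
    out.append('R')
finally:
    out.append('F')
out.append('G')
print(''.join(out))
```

Execution trace: 'K' (try body, no exception) → 'F' (finally) → 'G' (after the try/except). Output: KFG

Answer: KFG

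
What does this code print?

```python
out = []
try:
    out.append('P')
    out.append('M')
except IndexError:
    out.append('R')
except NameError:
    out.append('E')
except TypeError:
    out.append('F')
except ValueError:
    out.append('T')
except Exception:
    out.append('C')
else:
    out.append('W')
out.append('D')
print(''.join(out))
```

Execution trace: 'P' (try body) → 'M' (try body, no exception) → 'W' (else) → 'D' (after the try/except). Output: PMWD

Answer: PMWD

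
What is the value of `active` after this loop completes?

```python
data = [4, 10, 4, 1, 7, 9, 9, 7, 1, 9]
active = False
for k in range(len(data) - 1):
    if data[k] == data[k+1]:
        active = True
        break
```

Check consecutive duplicates in [4, 10, 4, 1, 7, 9, 9, 7, 1, 9]
`active` takes the values: False → True

Answer: True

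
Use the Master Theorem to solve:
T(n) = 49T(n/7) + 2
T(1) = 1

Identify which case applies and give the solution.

a=49, b=7, f(n)=2. log_7(49) = 2. Since c=0 < 2, Case 1 applies: T(n) = Θ(n^log_b(a)) = O(n^2).

Answer: O(n^2) - Case 1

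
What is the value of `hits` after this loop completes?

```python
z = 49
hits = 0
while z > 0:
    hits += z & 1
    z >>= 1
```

Count set bits in 49 (binary: 0b110001)
`hits` takes the values: 0 → 1 → 2 → 3

Answer: 3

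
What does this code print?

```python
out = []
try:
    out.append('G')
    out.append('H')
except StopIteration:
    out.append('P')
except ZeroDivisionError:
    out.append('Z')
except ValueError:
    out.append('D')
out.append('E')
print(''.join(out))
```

Execution trace: 'G' (try body) → 'H' (try body, no exception) → 'E' (after the try/except). Output: GHE

Answer: GHE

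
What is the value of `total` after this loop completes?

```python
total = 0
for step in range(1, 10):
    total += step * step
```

Sum of squares 1² to 9² = 285
`total` takes the values: 0 → 1 → 5 → 14 → 30 → 55 → 91 → 140 → 204 → 285

Answer: 285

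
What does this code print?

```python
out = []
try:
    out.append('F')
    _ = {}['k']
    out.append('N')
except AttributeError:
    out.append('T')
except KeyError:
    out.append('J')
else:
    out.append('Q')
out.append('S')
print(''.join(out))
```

Execution trace: 'F' (try body) → 'J' (except KeyError) → 'S' (after the try/except). Output: FJS

Answer: FJS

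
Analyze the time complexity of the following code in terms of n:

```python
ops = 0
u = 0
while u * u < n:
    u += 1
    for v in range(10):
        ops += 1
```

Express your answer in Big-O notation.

Each loop level contributes: √n × 1. Multiplying the contributions gives O(√n).

Answer: O(√n)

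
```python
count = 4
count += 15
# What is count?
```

Trace:
`count = 4` → count = 4
`count += 15` → count = 19
So count = 19

Answer: 19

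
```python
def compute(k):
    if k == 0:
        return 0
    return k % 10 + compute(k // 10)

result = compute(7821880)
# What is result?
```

Sum of digits of 7821880: 0 + 8 + 8 + 1 + 2 + 8 + 7 = 34

Answer: 34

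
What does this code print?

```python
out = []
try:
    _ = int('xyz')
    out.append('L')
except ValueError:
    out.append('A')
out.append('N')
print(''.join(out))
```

Execution trace: 'A' (except ValueError) → 'N' (after the try/except). Output: AN

Answer: AN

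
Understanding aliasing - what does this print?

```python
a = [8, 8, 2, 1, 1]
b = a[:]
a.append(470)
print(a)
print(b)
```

Key concept: slice [:] creates copy.
Step by step:
`a = [8, 8, 2, 1, 1]` → a = [8, 8, 2, 1, 1]
`b = a[:]` → b = [8, 8, 2, 1, 1]
`a.append(470)` → a = [8, 8, 2, 1, 1, 470]
`print(a)` → prints [8, 8, 2, 1, 1, 470]
`print(b)` → prints [8, 8, 2, 1, 1]

Answer:
[8, 8, 2, 1, 1, 470]
[8, 8, 2, 1, 1]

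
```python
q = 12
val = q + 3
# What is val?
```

Trace:
`q = 12` → q = 12
`val = q + 3` → val = 15
So val = 15

Answer: 15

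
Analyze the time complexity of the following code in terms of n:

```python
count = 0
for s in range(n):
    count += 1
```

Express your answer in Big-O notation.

Each loop level contributes: n. Multiplying the contributions gives O(n).

Answer: O(n)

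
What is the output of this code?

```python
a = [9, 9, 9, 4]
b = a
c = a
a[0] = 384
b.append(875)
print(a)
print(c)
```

Key concept: multiple aliases.
Step by step:
`a = [9, 9, 9, 4]` → a = [9, 9, 9, 4]
`b = a` → b = [9, 9, 9, 4] (same object as a)
`c = a` → c = [9, 9, 9, 4] (same object as a, b)
`a[0] = 384` → a = [384, 9, 9, 4] (same object as b, c); b = [384, 9, 9, 4] (same object as a, c); c = [384, 9, 9, 4] (same object as a, b)
`b.append(875)` → a = [384, 9, 9, 4, 875] (same object as b, c); b = [384, 9, 9, 4, 875] (same object as a, c); c = [384, 9, 9, 4, 875] (same object as a, b)
`print(a)` → prints [384, 9, 9, 4, 875]
`print(c)` → prints [384, 9, 9, 4, 875]

Answer:
[384, 9, 9, 4, 875]
[384, 9, 9, 4, 875]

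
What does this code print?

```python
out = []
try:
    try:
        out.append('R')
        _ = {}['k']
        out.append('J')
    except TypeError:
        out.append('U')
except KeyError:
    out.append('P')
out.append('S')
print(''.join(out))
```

Execution trace: 'R' (try body) → 'P' (outer except KeyError) → 'S' (after the try/except). Output: RPS

Answer: RPS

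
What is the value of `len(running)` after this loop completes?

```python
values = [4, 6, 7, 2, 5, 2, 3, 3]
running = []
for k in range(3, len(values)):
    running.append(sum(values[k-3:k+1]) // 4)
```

Number of 4-element averages
`running` takes the values: [] → [4] → [4, 5] → [4, 5, 4] → [4, 5, 4, 3] → [4, 5, 4, 3, 3]
So `len(running)` = 5

Answer: 5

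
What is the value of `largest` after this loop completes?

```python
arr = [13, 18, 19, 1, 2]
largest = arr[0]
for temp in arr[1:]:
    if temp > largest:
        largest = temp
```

Maximum of [13, 18, 19, 1, 2]
`largest` takes the values: 13 → 18 → 19

Answer: 19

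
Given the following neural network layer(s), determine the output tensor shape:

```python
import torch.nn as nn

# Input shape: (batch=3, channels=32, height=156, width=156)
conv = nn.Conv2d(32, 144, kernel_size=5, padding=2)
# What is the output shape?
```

Input: (3, 32, 156, 156) -> Output: (3, 144, 156, 156)

Answer: (3, 144, 156, 156)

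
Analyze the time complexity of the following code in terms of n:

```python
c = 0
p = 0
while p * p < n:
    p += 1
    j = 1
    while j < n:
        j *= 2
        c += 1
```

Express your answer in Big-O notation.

Each loop level contributes: √n × log n. Multiplying the contributions gives O(√n log n).

Answer: O(√n log n)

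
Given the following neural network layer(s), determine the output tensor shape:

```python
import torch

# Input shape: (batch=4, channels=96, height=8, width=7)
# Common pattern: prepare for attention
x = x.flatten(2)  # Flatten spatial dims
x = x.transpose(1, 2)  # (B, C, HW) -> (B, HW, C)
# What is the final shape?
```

Input: (4, 96, 8, 7) -> after flatten(2): (4, 96, 56) -> Output: (4, 56, 96)

Answer: (4, 56, 96)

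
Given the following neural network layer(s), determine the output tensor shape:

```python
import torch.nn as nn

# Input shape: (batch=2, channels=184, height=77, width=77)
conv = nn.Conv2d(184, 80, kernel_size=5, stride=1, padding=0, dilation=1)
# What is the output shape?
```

Input: (2, 184, 77, 77) -> Output: (2, 80, 73, 73)

Answer: (2, 80, 73, 73)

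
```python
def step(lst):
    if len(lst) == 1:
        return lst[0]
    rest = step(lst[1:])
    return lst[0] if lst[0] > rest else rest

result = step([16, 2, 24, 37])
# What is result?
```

Recursive max over [16, 2, 24, 37] = 37

Answer: 37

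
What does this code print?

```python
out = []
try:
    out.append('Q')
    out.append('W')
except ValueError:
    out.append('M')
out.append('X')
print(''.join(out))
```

Execution trace: 'Q' (try body) → 'W' (try body, no exception) → 'X' (after the try/except). Output: QWX

Answer: QWX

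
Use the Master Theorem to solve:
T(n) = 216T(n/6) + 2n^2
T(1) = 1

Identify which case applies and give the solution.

a=216, b=6, f(n)=2n^2. log_6(216) = 3. Since c=2 < 3, Case 1 applies: T(n) = Θ(n^log_b(a)) = O(n^3).

Answer: O(n^3) - Case 1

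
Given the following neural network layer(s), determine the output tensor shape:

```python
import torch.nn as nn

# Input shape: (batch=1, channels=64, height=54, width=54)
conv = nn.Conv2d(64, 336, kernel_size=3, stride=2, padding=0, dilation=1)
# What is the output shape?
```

Input: (1, 64, 54, 54) -> Output: (1, 336, 26, 26)

Answer: (1, 336, 26, 26)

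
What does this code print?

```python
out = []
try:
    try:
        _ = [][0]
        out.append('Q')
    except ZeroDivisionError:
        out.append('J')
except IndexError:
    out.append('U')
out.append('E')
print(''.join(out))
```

Execution trace: 'U' (outer except IndexError) → 'E' (after the try/except). Output: UE

Answer: UE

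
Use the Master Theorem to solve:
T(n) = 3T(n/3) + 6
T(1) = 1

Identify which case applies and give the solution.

a=3, b=3, f(n)=6. log_3(3) = 1. Since c=0 < 1, Case 1 applies: T(n) = Θ(n^log_b(a)) = O(n).

Answer: O(n) - Case 1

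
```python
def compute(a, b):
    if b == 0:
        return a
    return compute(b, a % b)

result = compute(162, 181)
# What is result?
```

compute(162, 181) -> compute(181, 162) -> compute(162, 19) -> compute(19, 10) -> compute(10, 9) -> compute(9, 1) -> compute(1, 0) -> 1

Answer: 1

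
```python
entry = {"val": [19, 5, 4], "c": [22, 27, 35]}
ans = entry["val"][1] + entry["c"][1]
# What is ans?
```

Trace:
`entry = {"val": [19, 5, 4], "c": [22, 27, 35]}` → entry = {'val': [19, 5, 4], 'c': [22, 27, 35]}
`ans = entry["val"][1] + entry["c"][1]` → ans = 32
So ans = 32

Answer: 32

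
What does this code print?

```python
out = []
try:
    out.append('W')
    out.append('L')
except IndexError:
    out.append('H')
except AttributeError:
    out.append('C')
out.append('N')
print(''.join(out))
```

Execution trace: 'W' (try body) → 'L' (try body, no exception) → 'N' (after the try/except). Output: WLN

Answer: WLN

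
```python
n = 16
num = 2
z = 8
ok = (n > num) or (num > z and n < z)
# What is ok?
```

Trace:
`n = 16` → n = 16
`num = 2` → num = 2
`z = 8` → z = 8
`ok = (n > num) or (num > z and n < z)` → ok = True
So ok = True

Answer: True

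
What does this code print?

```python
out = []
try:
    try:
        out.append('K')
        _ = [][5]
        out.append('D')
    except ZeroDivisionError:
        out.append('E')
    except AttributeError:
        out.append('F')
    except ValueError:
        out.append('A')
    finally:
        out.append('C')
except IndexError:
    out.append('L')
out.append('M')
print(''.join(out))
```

Execution trace: 'K' (try body) → 'C' (finally) → 'L' (outer except IndexError) → 'M' (after the try/except). Output: KCLM

Answer: KCLM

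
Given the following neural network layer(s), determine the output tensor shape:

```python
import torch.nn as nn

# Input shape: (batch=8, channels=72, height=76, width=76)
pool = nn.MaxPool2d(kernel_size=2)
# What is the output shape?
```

Input: (8, 72, 76, 76) -> Output: (8, 72, 38, 38)

Answer: (8, 72, 38, 38)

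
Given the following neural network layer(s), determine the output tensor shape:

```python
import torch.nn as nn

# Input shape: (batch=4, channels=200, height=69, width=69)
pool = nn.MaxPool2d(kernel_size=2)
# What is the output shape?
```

Input: (4, 200, 69, 69) -> Output: (4, 200, 34, 34)

Answer: (4, 200, 34, 34)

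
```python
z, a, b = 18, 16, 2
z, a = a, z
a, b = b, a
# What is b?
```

Trace:
`z, a, b = 18, 16, 2` → z = 18; a = 16; b = 2
`z, a = a, z` → z = 16; a = 18
`a, b = b, a` → a = 2; b = 18
So b = 18

Answer: 18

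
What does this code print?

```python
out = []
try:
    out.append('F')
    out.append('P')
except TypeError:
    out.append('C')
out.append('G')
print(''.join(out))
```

Execution trace: 'F' (try body) → 'P' (try body, no exception) → 'G' (after the try/except). Output: FPG

Answer: FPG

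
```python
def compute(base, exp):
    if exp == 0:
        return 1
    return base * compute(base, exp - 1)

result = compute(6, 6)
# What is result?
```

compute(6, 6) = 6 * 6 * 6 * 6 * 6 * 6 = 46656

Answer: 46656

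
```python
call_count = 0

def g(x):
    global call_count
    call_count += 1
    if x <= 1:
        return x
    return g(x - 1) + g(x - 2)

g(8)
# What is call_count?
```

Calls(x) = 1 + Calls(x-1) + Calls(x-2); Calls(0)=Calls(1)=1. For x=8 this gives 67.

Answer: 67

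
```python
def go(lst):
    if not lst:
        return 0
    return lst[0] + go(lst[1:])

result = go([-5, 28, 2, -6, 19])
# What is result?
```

(-5) + 28 + 2 + (-6) + 19 + 0 = 38

Answer: 38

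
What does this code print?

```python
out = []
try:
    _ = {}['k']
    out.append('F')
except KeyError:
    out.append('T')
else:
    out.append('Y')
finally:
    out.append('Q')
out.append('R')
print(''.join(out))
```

Execution trace: 'T' (except KeyError) → 'Q' (finally) → 'R' (after the try/except). Output: TQR

Answer: TQR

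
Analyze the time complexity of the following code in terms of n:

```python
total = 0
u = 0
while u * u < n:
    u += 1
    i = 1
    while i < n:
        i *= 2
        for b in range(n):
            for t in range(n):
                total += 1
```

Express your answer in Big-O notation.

Each loop level contributes: √n × log n × n × n. Multiplying the contributions gives O(n^2√n log n).

Answer: O(n^2√n log n)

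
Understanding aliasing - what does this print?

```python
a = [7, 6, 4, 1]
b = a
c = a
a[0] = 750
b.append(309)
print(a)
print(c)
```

Key concept: multiple aliases.
Step by step:
`a = [7, 6, 4, 1]` → a = [7, 6, 4, 1]
`b = a` → b = [7, 6, 4, 1] (same object as a)
`c = a` → c = [7, 6, 4, 1] (same object as a, b)
`a[0] = 750` → a = [750, 6, 4, 1] (same object as b, c); b = [750, 6, 4, 1] (same object as a, c); c = [750, 6, 4, 1] (same object as a, b)
`b.append(309)` → a = [750, 6, 4, 1, 309] (same object as b, c); b = [750, 6, 4, 1, 309] (same object as a, c); c = [750, 6, 4, 1, 309] (same object as a, b)
`print(a)` → prints [750, 6, 4, 1, 309]
`print(c)` → prints [750, 6, 4, 1, 309]

Answer:
[750, 6, 4, 1, 309]
[750, 6, 4, 1, 309]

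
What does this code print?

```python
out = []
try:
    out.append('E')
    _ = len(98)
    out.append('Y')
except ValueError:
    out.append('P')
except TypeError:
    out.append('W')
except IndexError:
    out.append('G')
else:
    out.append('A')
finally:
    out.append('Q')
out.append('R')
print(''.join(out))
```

Execution trace: 'E' (try body) → 'W' (except TypeError) → 'Q' (finally) → 'R' (after the try/except). Output: EWQR

Answer: EWQR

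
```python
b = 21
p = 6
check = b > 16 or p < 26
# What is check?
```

Trace:
`b = 21` → b = 21
`p = 6` → p = 6
`check = b > 16 or p < 26` → check = True
So check = True

Answer: True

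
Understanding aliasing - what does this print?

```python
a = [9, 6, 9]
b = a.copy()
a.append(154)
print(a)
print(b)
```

Key concept: list.copy() creates independent copy.
Step by step:
`a = [9, 6, 9]` → a = [9, 6, 9]
`b = a.copy()` → b = [9, 6, 9]
`a.append(154)` → a = [9, 6, 9, 154]
`print(a)` → prints [9, 6, 9, 154]
`print(b)` → prints [9, 6, 9]

Answer:
[9, 6, 9, 154]
[9, 6, 9]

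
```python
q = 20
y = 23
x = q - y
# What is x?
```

Trace:
`q = 20` → q = 20
`y = 23` → y = 23
`x = q - y` → x = -3
So x = -3

Answer: -3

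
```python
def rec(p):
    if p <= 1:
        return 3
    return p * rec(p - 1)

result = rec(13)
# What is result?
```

rec(13) = 13 * 12 * 11 * 10 * 9 * 8 * 7 * 6 * 5 * 4 * 3 * 2 * 3 = 18681062400

Answer: 18681062400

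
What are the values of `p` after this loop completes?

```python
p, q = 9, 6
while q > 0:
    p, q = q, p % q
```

GCD of 9 and 6
`p` takes the values: 9 → 6 → 3

Answer: 3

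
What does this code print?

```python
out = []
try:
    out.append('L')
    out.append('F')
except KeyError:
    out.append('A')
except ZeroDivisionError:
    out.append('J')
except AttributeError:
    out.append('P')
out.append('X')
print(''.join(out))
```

Execution trace: 'L' (try body) → 'F' (try body, no exception) → 'X' (after the try/except). Output: LFX

Answer: LFX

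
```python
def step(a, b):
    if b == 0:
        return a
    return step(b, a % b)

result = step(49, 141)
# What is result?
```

step(49, 141) -> step(141, 49) -> step(49, 43) -> step(43, 6) -> step(6, 1) -> step(1, 0) -> 1

Answer: 1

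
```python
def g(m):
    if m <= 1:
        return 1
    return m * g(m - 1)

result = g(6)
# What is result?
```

g(6) = 6 * 5 * 4 * 3 * 2 * 1 = 720

Answer: 720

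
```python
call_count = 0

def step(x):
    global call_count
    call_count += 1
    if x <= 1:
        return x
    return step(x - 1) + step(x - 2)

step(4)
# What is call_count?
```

Calls(x) = 1 + Calls(x-1) + Calls(x-2); Calls(0)=Calls(1)=1. For x=4 this gives 9.

Answer: 9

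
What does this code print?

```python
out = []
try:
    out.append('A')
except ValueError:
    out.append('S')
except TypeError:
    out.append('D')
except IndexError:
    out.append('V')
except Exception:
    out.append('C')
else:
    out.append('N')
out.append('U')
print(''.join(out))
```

Execution trace: 'A' (try body, no exception) → 'N' (else) → 'U' (after the try/except). Output: ANU

Answer: ANU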